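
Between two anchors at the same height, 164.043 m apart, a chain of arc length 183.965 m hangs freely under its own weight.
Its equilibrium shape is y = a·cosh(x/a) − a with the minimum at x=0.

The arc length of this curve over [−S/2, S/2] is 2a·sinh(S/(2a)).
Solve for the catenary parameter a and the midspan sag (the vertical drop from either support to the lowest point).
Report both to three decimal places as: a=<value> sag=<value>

seed: a₀ = √(S³/(24(L−S))) = √(164.043³/(24·19.922)) = 96.086963
iter 1: u=0.853617  f(a)=+7.385e-01  f'(a)=-4.457e-01  a ← 96.086963 − (+7.385e-01/-4.457e-01) = 97.744081
iter 2: u=0.839145  f(a)=+1.954e-02  f'(a)=-4.224e-01  a ← 97.744081 − (+1.954e-02/-4.224e-01) = 97.790340
iter 3: u=0.838748  f(a)=+1.450e-05  f'(a)=-4.218e-01  a ← 97.790340 − (+1.450e-05/-4.218e-01) = 97.790374
iter 4: u=0.838748  f(a)=+8.043e-12  f'(a)=-4.218e-01  a ← 97.790374 − (+8.043e-12/-4.218e-01) = 97.790374
converged: |Δa| < 1e-12 after 4 iterations
sag = a·(cosh(S/(2a)) − 1) = 97.790374·(cosh(0.838748) − 1) = 36.462140
T_max/T_min = cosh(S/(2a)) = 1.372860

a=97.790 sag=36.462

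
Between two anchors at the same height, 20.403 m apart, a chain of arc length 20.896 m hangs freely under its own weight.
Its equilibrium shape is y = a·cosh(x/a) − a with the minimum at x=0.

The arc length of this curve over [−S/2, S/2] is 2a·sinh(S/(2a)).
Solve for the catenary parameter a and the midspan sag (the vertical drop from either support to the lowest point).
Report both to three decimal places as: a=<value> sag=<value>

a=26.889 sag=1.959

seed: a₀ = √(S³/(24(L−S))) = √(20.403³/(24·0.493)) = 26.792421
iter 1: u=0.380761  f(a)=+3.586e-03  f'(a)=-3.734e-02  a ← 26.792421 − (+3.586e-03/-3.734e-02) = 26.888466
iter 2: u=0.379401  f(a)=+1.937e-05  f'(a)=-3.694e-02  a ← 26.888466 − (+1.937e-05/-3.694e-02) = 26.888990
iter 3: u=0.379393  f(a)=+5.724e-10  f'(a)=-3.693e-02  a ← 26.888990 − (+5.724e-10/-3.693e-02) = 26.888990
iter 4: u=0.379393  f(a)=+7.105e-15  f'(a)=-3.693e-02  a ← 26.888990 − (+7.105e-15/-3.693e-02) = 26.888990
converged: |Δa| < 1e-12 after 4 iterations
sag = a·(cosh(S/(2a)) − 1) = 26.888990·(cosh(0.379393) − 1) = 1.958514
T_max/T_min = cosh(S/(2a)) = 1.072837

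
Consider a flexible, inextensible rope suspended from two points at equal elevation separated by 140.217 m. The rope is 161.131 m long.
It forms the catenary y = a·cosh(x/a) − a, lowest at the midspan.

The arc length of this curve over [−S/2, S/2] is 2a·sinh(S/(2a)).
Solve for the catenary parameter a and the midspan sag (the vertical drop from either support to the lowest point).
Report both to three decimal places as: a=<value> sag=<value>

a=75.714 sag=34.846

seed: a₀ = √(S³/(24(L−S))) = √(140.217³/(24·20.914)) = 74.110003
iter 1: u=0.946006  f(a)=+9.560e-01  f'(a)=-6.166e-01  a ← 74.110003 − (+9.560e-01/-6.166e-01) = 75.660578
iter 2: u=0.926619  f(a)=+3.083e-02  f'(a)=-5.774e-01  a ← 75.660578 − (+3.083e-02/-5.774e-01) = 75.713971
iter 3: u=0.925965  f(a)=+3.442e-05  f'(a)=-5.761e-01  a ← 75.713971 − (+3.442e-05/-5.761e-01) = 75.714031
iter 4: u=0.925964  f(a)=+4.303e-11  f'(a)=-5.761e-01  a ← 75.714031 − (+4.303e-11/-5.761e-01) = 75.714031
converged: |Δa| < 1e-12 after 4 iterations
sag = a·(cosh(S/(2a)) − 1) = 75.714031·(cosh(0.925964) − 1) = 34.845520
T_max/T_min = cosh(S/(2a)) = 1.460225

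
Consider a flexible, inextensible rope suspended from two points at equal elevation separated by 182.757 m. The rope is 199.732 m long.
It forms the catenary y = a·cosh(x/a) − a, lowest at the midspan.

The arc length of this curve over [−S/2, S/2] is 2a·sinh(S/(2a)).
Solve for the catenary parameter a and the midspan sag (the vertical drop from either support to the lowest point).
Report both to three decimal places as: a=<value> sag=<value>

a=124.075 sag=35.198

seed: a₀ = √(S³/(24(L−S))) = √(182.757³/(24·16.975)) = 122.405383
iter 1: u=0.746524  f(a)=+4.793e-01  f'(a)=-2.931e-01  a ← 122.405383 − (+4.793e-01/-2.931e-01) = 124.040629
iter 2: u=0.736682  f(a)=+9.774e-03  f'(a)=-2.813e-01  a ← 124.040629 − (+9.774e-03/-2.813e-01) = 124.075379
iter 3: u=0.736476  f(a)=+4.252e-06  f'(a)=-2.810e-01  a ← 124.075379 − (+4.252e-06/-2.810e-01) = 124.075394
iter 4: u=0.736476  f(a)=+7.958e-13  f'(a)=-2.810e-01  a ← 124.075394 − (+7.958e-13/-2.810e-01) = 124.075394
converged: |Δa| < 1e-12 after 4 iterations
sag = a·(cosh(S/(2a)) − 1) = 124.075394·(cosh(0.736476) − 1) = 35.197709
T_max/T_min = cosh(S/(2a)) = 1.283680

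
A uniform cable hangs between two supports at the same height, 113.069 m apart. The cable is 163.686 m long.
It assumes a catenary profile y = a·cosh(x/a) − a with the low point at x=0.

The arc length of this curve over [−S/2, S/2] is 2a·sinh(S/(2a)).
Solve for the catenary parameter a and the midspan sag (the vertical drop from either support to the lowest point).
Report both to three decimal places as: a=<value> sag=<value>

a=36.608 sag=53.049

seed: a₀ = √(S³/(24(L−S))) = √(113.069³/(24·50.617)) = 34.495425
iter 1: u=1.638898  f(a)=+7.249e+00  f'(a)=-3.802e+00  a ← 34.495425 − (+7.249e+00/-3.802e+00) = 36.401872
iter 2: u=1.553066  f(a)=+6.444e-01  f'(a)=-3.154e+00  a ← 36.401872 − (+6.444e-01/-3.154e+00) = 36.606173
iter 3: u=1.544398  f(a)=+6.188e-03  f'(a)=-3.094e+00  a ← 36.606173 − (+6.188e-03/-3.094e+00) = 36.608173
iter 4: u=1.544314  f(a)=+5.828e-07  f'(a)=-3.093e+00  a ← 36.608173 − (+5.828e-07/-3.093e+00) = 36.608173
iter 5: u=1.544314  f(a)=+0.000e+00  f'(a)=-3.093e+00  a ← 36.608173 − (+0.000e+00/-3.093e+00) = 36.608173
converged: |Δa| < 1e-12 after 5 iterations
sag = a·(cosh(S/(2a)) − 1) = 36.608173·(cosh(1.544314) − 1) = 53.049147
T_max/T_min = cosh(S/(2a)) = 2.449107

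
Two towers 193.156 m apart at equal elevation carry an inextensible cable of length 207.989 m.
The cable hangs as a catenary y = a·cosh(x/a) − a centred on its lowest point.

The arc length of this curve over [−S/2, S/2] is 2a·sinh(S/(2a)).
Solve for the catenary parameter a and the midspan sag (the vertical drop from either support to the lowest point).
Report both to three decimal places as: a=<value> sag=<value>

a=143.890 sag=33.646

seed: a₀ = √(S³/(24(L−S))) = √(193.156³/(24·14.833)) = 142.279453
iter 1: u=0.678791  f(a)=+3.455e-01  f'(a)=-2.183e-01  a ← 142.279453 − (+3.455e-01/-2.183e-01) = 143.862312
iter 2: u=0.671322  f(a)=+5.850e-03  f'(a)=-2.109e-01  a ← 143.862312 − (+5.850e-03/-2.109e-01) = 143.890047
iter 3: u=0.671193  f(a)=+1.741e-06  f'(a)=-2.108e-01  a ← 143.890047 − (+1.741e-06/-2.108e-01) = 143.890055
iter 4: u=0.671193  f(a)=+1.705e-13  f'(a)=-2.108e-01  a ← 143.890055 − (+1.705e-13/-2.108e-01) = 143.890055
converged: |Δa| < 1e-12 after 4 iterations
sag = a·(cosh(S/(2a)) − 1) = 143.890055·(cosh(0.671193) − 1) = 33.646431
T_max/T_min = cosh(S/(2a)) = 1.233834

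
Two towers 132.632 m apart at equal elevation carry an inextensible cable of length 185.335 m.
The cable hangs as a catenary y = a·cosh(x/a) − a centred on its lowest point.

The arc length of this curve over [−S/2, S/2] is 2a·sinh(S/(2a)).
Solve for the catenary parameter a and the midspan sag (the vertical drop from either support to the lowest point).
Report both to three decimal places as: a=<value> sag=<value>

a=45.305 sag=57.844

seed: a₀ = √(S³/(24(L−S))) = √(132.632³/(24·52.703)) = 42.948617
iter 1: u=1.544078  f(a)=+6.651e+00  f'(a)=-3.091e+00  a ← 42.948617 − (+6.651e+00/-3.091e+00) = 45.100154
iter 2: u=1.470416  f(a)=+5.325e-01  f'(a)=-2.615e+00  a ← 45.100154 − (+5.325e-01/-2.615e+00) = 45.303813
iter 3: u=1.463806  f(a)=+4.069e-03  f'(a)=-2.575e+00  a ← 45.303813 − (+4.069e-03/-2.575e+00) = 45.305394
iter 4: u=1.463755  f(a)=+2.416e-07  f'(a)=-2.574e+00  a ← 45.305394 − (+2.416e-07/-2.574e+00) = 45.305394
iter 5: u=1.463755  f(a)=-5.684e-14  f'(a)=-2.574e+00  a ← 45.305394 − (-5.684e-14/-2.574e+00) = 45.305394
converged: |Δa| < 1e-12 after 5 iterations
sag = a·(cosh(S/(2a)) − 1) = 45.305394·(cosh(1.463755) − 1) = 57.844227
T_max/T_min = cosh(S/(2a)) = 2.276762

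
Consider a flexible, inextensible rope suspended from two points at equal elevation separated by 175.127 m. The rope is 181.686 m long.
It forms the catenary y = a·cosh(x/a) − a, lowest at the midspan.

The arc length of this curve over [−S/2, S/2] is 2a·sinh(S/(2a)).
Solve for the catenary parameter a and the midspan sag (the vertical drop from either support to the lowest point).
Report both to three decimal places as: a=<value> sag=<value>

seed: a₀ = √(S³/(24(L−S))) = √(175.127³/(24·6.559)) = 184.716302
iter 1: u=0.474043  f(a)=+7.409e-02  f'(a)=-7.263e-02  a ← 184.716302 − (+7.409e-02/-7.263e-02) = 185.736484
iter 2: u=0.471439  f(a)=+6.183e-04  f'(a)=-7.142e-02  a ← 185.736484 − (+6.183e-04/-7.142e-02) = 185.745141
iter 3: u=0.471417  f(a)=+4.386e-08  f'(a)=-7.141e-02  a ← 185.745141 − (+4.386e-08/-7.141e-02) = 185.745142
iter 4: u=0.471417  f(a)=-2.842e-14  f'(a)=-7.141e-02  a ← 185.745142 − (-2.842e-14/-7.141e-02) = 185.745142
converged: |Δa| < 1e-12 after 4 iterations
sag = a·(cosh(S/(2a)) − 1) = 185.745142·(cosh(0.471417) − 1) = 21.024557
T_max/T_min = cosh(S/(2a)) = 1.113190

a=185.745 sag=21.025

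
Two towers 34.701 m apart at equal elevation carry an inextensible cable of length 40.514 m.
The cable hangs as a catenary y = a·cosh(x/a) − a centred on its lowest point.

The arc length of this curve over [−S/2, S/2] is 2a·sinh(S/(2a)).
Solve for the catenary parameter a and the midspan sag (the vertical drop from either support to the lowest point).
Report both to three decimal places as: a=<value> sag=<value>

a=17.725 sag=9.192

seed: a₀ = √(S³/(24(L−S))) = √(34.701³/(24·5.813)) = 17.306419
iter 1: u=1.002547  f(a)=+2.992e-01  f'(a)=-7.418e-01  a ← 17.306419 − (+2.992e-01/-7.418e-01) = 17.709811
iter 2: u=0.979711  f(a)=+1.078e-02  f'(a)=-6.892e-01  a ← 17.709811 − (+1.078e-02/-6.892e-01) = 17.725455
iter 3: u=0.978847  f(a)=+1.516e-05  f'(a)=-6.872e-01  a ← 17.725455 − (+1.516e-05/-6.872e-01) = 17.725477
iter 4: u=0.978845  f(a)=+3.005e-11  f'(a)=-6.872e-01  a ← 17.725477 − (+3.005e-11/-6.872e-01) = 17.725477
iter 5: u=0.978845  f(a)=+0.000e+00  f'(a)=-6.872e-01  a ← 17.725477 − (+0.000e+00/-6.872e-01) = 17.725477
converged: |Δa| < 1e-12 after 5 iterations
sag = a·(cosh(S/(2a)) − 1) = 17.725477·(cosh(0.978845) − 1) = 9.191777
T_max/T_min = cosh(S/(2a)) = 1.518563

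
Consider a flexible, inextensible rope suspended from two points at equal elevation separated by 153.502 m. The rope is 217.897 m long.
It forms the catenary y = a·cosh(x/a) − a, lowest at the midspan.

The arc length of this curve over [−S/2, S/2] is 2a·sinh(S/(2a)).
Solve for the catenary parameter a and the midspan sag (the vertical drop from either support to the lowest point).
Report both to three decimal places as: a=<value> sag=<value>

seed: a₀ = √(S³/(24(L−S))) = √(153.502³/(24·64.395)) = 48.377048
iter 1: u=1.586517  f(a)=+8.607e+00  f'(a)=-3.395e+00  a ← 48.377048 − (+8.607e+00/-3.395e+00) = 50.912010
iter 2: u=1.507522  f(a)=+7.228e-01  f'(a)=-2.847e+00  a ← 50.912010 − (+7.228e-01/-2.847e+00) = 51.165895
iter 3: u=1.500042  f(a)=+6.130e-03  f'(a)=-2.799e+00  a ← 51.165895 − (+6.130e-03/-2.799e+00) = 51.168085
iter 4: u=1.499978  f(a)=+4.492e-07  f'(a)=-2.799e+00  a ← 51.168085 − (+4.492e-07/-2.799e+00) = 51.168085
iter 5: u=1.499978  f(a)=-8.527e-14  f'(a)=-2.799e+00  a ← 51.168085 − (-8.527e-14/-2.799e+00) = 51.168085
converged: |Δa| < 1e-12 after 5 iterations
sag = a·(cosh(S/(2a)) − 1) = 51.168085·(cosh(1.499978) − 1) = 69.197810
T_max/T_min = cosh(S/(2a)) = 2.352363

a=51.168 sag=69.198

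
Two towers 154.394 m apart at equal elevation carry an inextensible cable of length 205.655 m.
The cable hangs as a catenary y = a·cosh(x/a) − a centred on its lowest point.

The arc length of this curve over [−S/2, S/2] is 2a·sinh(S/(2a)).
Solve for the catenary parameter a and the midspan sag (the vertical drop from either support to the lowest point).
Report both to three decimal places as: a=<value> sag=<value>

seed: a₀ = √(S³/(24(L−S))) = √(154.394³/(24·51.261)) = 54.694854
iter 1: u=1.411412  f(a)=+5.355e+00  f'(a)=-2.275e+00  a ← 54.694854 − (+5.355e+00/-2.275e+00) = 57.048194
iter 2: u=1.353189  f(a)=+3.650e-01  f'(a)=-1.975e+00  a ← 57.048194 − (+3.650e-01/-1.975e+00) = 57.233015
iter 3: u=1.348819  f(a)=+1.970e-03  f'(a)=-1.954e+00  a ← 57.233015 − (+1.970e-03/-1.954e+00) = 57.234024
iter 4: u=1.348796  f(a)=+5.808e-08  f'(a)=-1.953e+00  a ← 57.234024 − (+5.808e-08/-1.953e+00) = 57.234024
iter 5: u=1.348796  f(a)=+2.842e-14  f'(a)=-1.953e+00  a ← 57.234024 − (+2.842e-14/-1.953e+00) = 57.234024
converged: |Δa| < 1e-12 after 5 iterations
sag = a·(cosh(S/(2a)) − 1) = 57.234024·(cosh(1.348796) − 1) = 60.448720
T_max/T_min = cosh(S/(2a)) = 2.056168

a=57.234 sag=60.449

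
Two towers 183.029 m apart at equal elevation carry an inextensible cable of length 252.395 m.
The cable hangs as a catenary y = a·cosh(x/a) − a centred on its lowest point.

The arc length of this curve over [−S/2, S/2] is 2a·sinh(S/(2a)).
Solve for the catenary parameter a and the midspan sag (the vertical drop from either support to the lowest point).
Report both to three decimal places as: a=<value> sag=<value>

a=63.875 sag=77.567

seed: a₀ = √(S³/(24(L−S))) = √(183.029³/(24·69.366)) = 60.687733
iter 1: u=1.507957  f(a)=+8.327e+00  f'(a)=-2.850e+00  a ← 60.687733 − (+8.327e+00/-2.850e+00) = 63.609791
iter 2: u=1.438686  f(a)=+6.392e-01  f'(a)=-2.428e+00  a ← 63.609791 − (+6.392e-01/-2.428e+00) = 63.873096
iter 3: u=1.432755  f(a)=+4.459e-03  f'(a)=-2.394e+00  a ← 63.873096 − (+4.459e-03/-2.394e+00) = 63.874958
iter 4: u=1.432713  f(a)=+2.203e-07  f'(a)=-2.394e+00  a ← 63.874958 − (+2.203e-07/-2.394e+00) = 63.874958
iter 5: u=1.432713  f(a)=+5.684e-14  f'(a)=-2.394e+00  a ← 63.874958 − (+5.684e-14/-2.394e+00) = 63.874958
converged: |Δa| < 1e-12 after 5 iterations
sag = a·(cosh(S/(2a)) − 1) = 63.874958·(cosh(1.432713) − 1) = 77.566971
T_max/T_min = cosh(S/(2a)) = 2.214357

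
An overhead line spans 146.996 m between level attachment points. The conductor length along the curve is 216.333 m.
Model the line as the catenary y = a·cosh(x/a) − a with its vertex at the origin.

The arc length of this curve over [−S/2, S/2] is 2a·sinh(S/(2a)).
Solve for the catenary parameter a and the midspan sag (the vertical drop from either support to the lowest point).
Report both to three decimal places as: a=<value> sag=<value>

a=46.496 sag=71.240

seed: a₀ = √(S³/(24(L−S))) = √(146.996³/(24·69.337)) = 43.688802
iter 1: u=1.682308  f(a)=+1.050e+01  f'(a)=-4.168e+00  a ← 43.688802 − (+1.050e+01/-4.168e+00) = 46.207784
iter 2: u=1.590598  f(a)=+9.765e-01  f'(a)=-3.426e+00  a ← 46.207784 − (+9.765e-01/-3.426e+00) = 46.492838
iter 3: u=1.580846  f(a)=+1.036e-02  f'(a)=-3.354e+00  a ← 46.492838 − (+1.036e-02/-3.354e+00) = 46.495927
iter 4: u=1.580741  f(a)=+1.194e-06  f'(a)=-3.353e+00  a ← 46.495927 − (+1.194e-06/-3.353e+00) = 46.495928
iter 5: u=1.580741  f(a)=+2.842e-14  f'(a)=-3.353e+00  a ← 46.495928 − (+2.842e-14/-3.353e+00) = 46.495928
converged: |Δa| < 1e-12 after 5 iterations
sag = a·(cosh(S/(2a)) − 1) = 46.495928·(cosh(1.580741) − 1) = 71.240486
T_max/T_min = cosh(S/(2a)) = 2.532188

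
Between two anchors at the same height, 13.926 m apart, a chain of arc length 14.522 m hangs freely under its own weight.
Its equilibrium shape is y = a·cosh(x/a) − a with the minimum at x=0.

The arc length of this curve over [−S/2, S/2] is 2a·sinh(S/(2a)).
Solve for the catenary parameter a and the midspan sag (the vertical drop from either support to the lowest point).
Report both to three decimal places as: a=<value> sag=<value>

seed: a₀ = √(S³/(24(L−S))) = √(13.926³/(24·0.596)) = 13.740763
iter 1: u=0.506740  f(a)=+7.699e-03  f'(a)=-8.900e-02  a ← 13.740763 − (+7.699e-03/-8.900e-02) = 13.827273
iter 2: u=0.503570  f(a)=+7.332e-05  f'(a)=-8.731e-02  a ← 13.827273 − (+7.332e-05/-8.731e-02) = 13.828112
iter 3: u=0.503539  f(a)=+6.790e-09  f'(a)=-8.729e-02  a ← 13.828112 − (+6.790e-09/-8.729e-02) = 13.828113
iter 4: u=0.503539  f(a)=+1.776e-15  f'(a)=-8.729e-02  a ← 13.828113 − (+1.776e-15/-8.729e-02) = 13.828113
converged: |Δa| < 1e-12 after 4 iterations
sag = a·(cosh(S/(2a)) − 1) = 13.828113·(cosh(0.503539) − 1) = 1.790428
T_max/T_min = cosh(S/(2a)) = 1.129477

a=13.828 sag=1.790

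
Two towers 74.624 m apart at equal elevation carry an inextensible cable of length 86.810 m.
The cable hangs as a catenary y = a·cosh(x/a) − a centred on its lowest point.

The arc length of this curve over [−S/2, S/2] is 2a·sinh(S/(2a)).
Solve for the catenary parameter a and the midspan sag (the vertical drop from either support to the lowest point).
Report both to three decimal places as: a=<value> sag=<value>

seed: a₀ = √(S³/(24(L−S))) = √(74.624³/(24·12.186)) = 37.694812
iter 1: u=0.989844  f(a)=+6.111e-01  f'(a)=-7.122e-01  a ← 37.694812 − (+6.111e-01/-7.122e-01) = 38.552903
iter 2: u=0.967813  f(a)=+2.149e-02  f'(a)=-6.629e-01  a ← 38.552903 − (+2.149e-02/-6.629e-01) = 38.585322
iter 3: u=0.967000  f(a)=+2.872e-05  f'(a)=-6.611e-01  a ← 38.585322 − (+2.872e-05/-6.611e-01) = 38.585366
iter 4: u=0.966999  f(a)=+5.144e-11  f'(a)=-6.611e-01  a ← 38.585366 − (+5.144e-11/-6.611e-01) = 38.585366
iter 5: u=0.966999  f(a)=+2.842e-14  f'(a)=-6.611e-01  a ← 38.585366 − (+2.842e-14/-6.611e-01) = 38.585366
converged: |Δa| < 1e-12 after 5 iterations
sag = a·(cosh(S/(2a)) − 1) = 38.585366·(cosh(0.966999) − 1) = 19.490658
T_max/T_min = cosh(S/(2a)) = 1.505131

a=38.585 sag=19.491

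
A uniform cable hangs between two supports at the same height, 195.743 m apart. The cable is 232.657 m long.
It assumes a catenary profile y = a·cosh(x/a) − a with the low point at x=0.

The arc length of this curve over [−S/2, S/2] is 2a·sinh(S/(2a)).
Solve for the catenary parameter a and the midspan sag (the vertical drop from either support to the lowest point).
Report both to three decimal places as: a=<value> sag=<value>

seed: a₀ = √(S³/(24(L−S))) = √(195.743³/(24·36.914)) = 92.008550
iter 1: u=1.063722  f(a)=+2.146e+00  f'(a)=-8.969e-01  a ← 92.008550 − (+2.146e+00/-8.969e-01) = 94.400646
iter 2: u=1.036767  f(a)=+8.652e-02  f'(a)=-8.259e-01  a ← 94.400646 − (+8.652e-02/-8.259e-01) = 94.505403
iter 3: u=1.035618  f(a)=+1.538e-04  f'(a)=-8.230e-01  a ← 94.505403 − (+1.538e-04/-8.230e-01) = 94.505590
iter 4: u=1.035616  f(a)=+4.878e-10  f'(a)=-8.230e-01  a ← 94.505590 − (+4.878e-10/-8.230e-01) = 94.505590
iter 5: u=1.035616  f(a)=-2.842e-14  f'(a)=-8.230e-01  a ← 94.505590 − (-2.842e-14/-8.230e-01) = 94.505590
converged: |Δa| < 1e-12 after 5 iterations
sag = a·(cosh(S/(2a)) − 1) = 94.505590·(cosh(1.035616) − 1) = 55.373116
T_max/T_min = cosh(S/(2a)) = 1.585924

a=94.506 sag=55.373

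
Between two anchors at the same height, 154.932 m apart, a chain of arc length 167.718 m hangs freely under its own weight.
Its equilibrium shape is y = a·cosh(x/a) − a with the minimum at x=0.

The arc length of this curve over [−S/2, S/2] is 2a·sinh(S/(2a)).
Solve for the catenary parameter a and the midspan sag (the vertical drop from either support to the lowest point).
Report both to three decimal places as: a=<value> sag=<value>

seed: a₀ = √(S³/(24(L−S))) = √(154.932³/(24·12.786)) = 110.087680
iter 1: u=0.703675  f(a)=+3.203e-01  f'(a)=-2.440e-01  a ← 110.087680 − (+3.203e-01/-2.440e-01) = 111.400467
iter 2: u=0.695383  f(a)=+5.820e-03  f'(a)=-2.352e-01  a ← 111.400467 − (+5.820e-03/-2.352e-01) = 111.425210
iter 3: u=0.695229  f(a)=+2.000e-06  f'(a)=-2.350e-01  a ← 111.425210 − (+2.000e-06/-2.350e-01) = 111.425219
iter 4: u=0.695229  f(a)=+1.990e-13  f'(a)=-2.350e-01  a ← 111.425219 − (+1.990e-13/-2.350e-01) = 111.425219
converged: |Δa| < 1e-12 after 4 iterations
sag = a·(cosh(S/(2a)) − 1) = 111.425219·(cosh(0.695229) − 1) = 28.030549
T_max/T_min = cosh(S/(2a)) = 1.251564

a=111.425 sag=28.031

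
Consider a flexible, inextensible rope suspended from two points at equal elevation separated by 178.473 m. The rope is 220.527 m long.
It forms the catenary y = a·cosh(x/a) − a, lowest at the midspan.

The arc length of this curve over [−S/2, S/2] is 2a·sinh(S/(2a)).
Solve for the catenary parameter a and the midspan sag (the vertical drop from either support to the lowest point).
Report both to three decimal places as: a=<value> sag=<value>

a=77.570 sag=57.245

seed: a₀ = √(S³/(24(L−S))) = √(178.473³/(24·42.054)) = 75.049795
iter 1: u=1.189031  f(a)=+3.075e+00  f'(a)=-1.287e+00  a ← 75.049795 − (+3.075e+00/-1.287e+00) = 77.438297
iter 2: u=1.152356  f(a)=+1.529e-01  f'(a)=-1.162e+00  a ← 77.438297 − (+1.529e-01/-1.162e+00) = 77.569849
iter 3: u=1.150402  f(a)=+4.218e-04  f'(a)=-1.156e+00  a ← 77.569849 − (+4.218e-04/-1.156e+00) = 77.570214
iter 4: u=1.150396  f(a)=+3.230e-09  f'(a)=-1.156e+00  a ← 77.570214 − (+3.230e-09/-1.156e+00) = 77.570214
iter 5: u=1.150396  f(a)=-2.842e-14  f'(a)=-1.156e+00  a ← 77.570214 − (-2.842e-14/-1.156e+00) = 77.570214
converged: |Δa| < 1e-12 after 5 iterations
sag = a·(cosh(S/(2a)) − 1) = 77.570214·(cosh(1.150396) − 1) = 57.245132
T_max/T_min = cosh(S/(2a)) = 1.737978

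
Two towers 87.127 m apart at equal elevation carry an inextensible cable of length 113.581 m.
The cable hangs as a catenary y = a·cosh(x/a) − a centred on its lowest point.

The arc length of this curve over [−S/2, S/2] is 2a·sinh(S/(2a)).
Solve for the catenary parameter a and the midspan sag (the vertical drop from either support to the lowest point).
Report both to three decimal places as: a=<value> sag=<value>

a=33.654 sag=32.359

seed: a₀ = √(S³/(24(L−S))) = √(87.127³/(24·26.454)) = 32.275862
iter 1: u=1.349724  f(a)=+2.517e+00  f'(a)=-1.958e+00  a ← 32.275862 − (+2.517e+00/-1.958e+00) = 33.561294
iter 2: u=1.298028  f(a)=+1.582e-01  f'(a)=-1.719e+00  a ← 33.561294 − (+1.582e-01/-1.719e+00) = 33.653309
iter 3: u=1.294479  f(a)=+7.173e-04  f'(a)=-1.703e+00  a ← 33.653309 − (+7.173e-04/-1.703e+00) = 33.653731
iter 4: u=1.294463  f(a)=+1.490e-08  f'(a)=-1.703e+00  a ← 33.653731 − (+1.490e-08/-1.703e+00) = 33.653731
iter 5: u=1.294463  f(a)=+1.421e-14  f'(a)=-1.703e+00  a ← 33.653731 − (+1.421e-14/-1.703e+00) = 33.653731
converged: |Δa| < 1e-12 after 5 iterations
sag = a·(cosh(S/(2a)) − 1) = 33.653731·(cosh(1.294463) − 1) = 32.359408
T_max/T_min = cosh(S/(2a)) = 1.961540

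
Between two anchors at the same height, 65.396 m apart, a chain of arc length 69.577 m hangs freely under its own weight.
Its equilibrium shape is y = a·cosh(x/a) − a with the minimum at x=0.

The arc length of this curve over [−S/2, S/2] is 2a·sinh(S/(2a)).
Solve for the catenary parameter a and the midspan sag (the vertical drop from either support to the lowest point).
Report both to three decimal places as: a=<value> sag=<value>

seed: a₀ = √(S³/(24(L−S))) = √(65.396³/(24·4.181)) = 52.793575
iter 1: u=0.619356  f(a)=+8.093e-02  f'(a)=-1.646e-01  a ← 52.793575 − (+8.093e-02/-1.646e-01) = 53.285390
iter 2: u=0.613639  f(a)=+1.145e-03  f'(a)=-1.599e-01  a ← 53.285390 − (+1.145e-03/-1.599e-01) = 53.292548
iter 3: u=0.613557  f(a)=+2.364e-07  f'(a)=-1.599e-01  a ← 53.292548 − (+2.364e-07/-1.599e-01) = 53.292550
iter 4: u=0.613557  f(a)=+0.000e+00  f'(a)=-1.599e-01  a ← 53.292550 − (+0.000e+00/-1.599e-01) = 53.292550
converged: |Δa| < 1e-12 after 4 iterations
sag = a·(cosh(S/(2a)) − 1) = 53.292550·(cosh(0.613557) − 1) = 10.349697
T_max/T_min = cosh(S/(2a)) = 1.194205

a=53.293 sag=10.350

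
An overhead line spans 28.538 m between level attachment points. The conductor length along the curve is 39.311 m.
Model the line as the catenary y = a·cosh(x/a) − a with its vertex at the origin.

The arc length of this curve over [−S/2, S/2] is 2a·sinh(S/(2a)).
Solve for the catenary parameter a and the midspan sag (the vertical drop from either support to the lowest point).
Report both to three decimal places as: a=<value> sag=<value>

a=9.977 sag=12.066

seed: a₀ = √(S³/(24(L−S))) = √(28.538³/(24·10.773)) = 9.481157
iter 1: u=1.504985  f(a)=+1.288e+00  f'(a)=-2.831e+00  a ← 9.481157 − (+1.288e+00/-2.831e+00) = 9.936154
iter 2: u=1.436069  f(a)=+9.852e-02  f'(a)=-2.413e+00  a ← 9.936154 − (+9.852e-02/-2.413e+00) = 9.976986
iter 3: u=1.430192  f(a)=+6.819e-04  f'(a)=-2.379e+00  a ← 9.976986 − (+6.819e-04/-2.379e+00) = 9.977272
iter 4: u=1.430150  f(a)=+3.317e-08  f'(a)=-2.379e+00  a ← 9.977272 − (+3.317e-08/-2.379e+00) = 9.977272
iter 5: u=1.430150  f(a)=+0.000e+00  f'(a)=-2.379e+00  a ← 9.977272 − (+0.000e+00/-2.379e+00) = 9.977272
converged: |Δa| < 1e-12 after 5 iterations
sag = a·(cosh(S/(2a)) − 1) = 9.977272·(cosh(1.430150) − 1) = 12.065519
T_max/T_min = cosh(S/(2a)) = 2.209300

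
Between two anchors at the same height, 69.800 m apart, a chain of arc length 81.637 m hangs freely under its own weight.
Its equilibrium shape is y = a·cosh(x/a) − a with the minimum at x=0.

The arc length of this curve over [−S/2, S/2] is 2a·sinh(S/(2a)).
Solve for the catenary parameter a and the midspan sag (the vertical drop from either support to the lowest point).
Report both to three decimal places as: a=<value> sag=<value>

seed: a₀ = √(S³/(24(L−S))) = √(69.800³/(24·11.837)) = 34.598454
iter 1: u=1.008716  f(a)=+6.170e-01  f'(a)=-7.565e-01  a ← 34.598454 − (+6.170e-01/-7.565e-01) = 35.414116
iter 2: u=0.985483  f(a)=+2.249e-02  f'(a)=-7.022e-01  a ← 35.414116 − (+2.249e-02/-7.022e-01) = 35.446149
iter 3: u=0.984592  f(a)=+3.240e-05  f'(a)=-7.002e-01  a ← 35.446149 − (+3.240e-05/-7.002e-01) = 35.446195
iter 4: u=0.984591  f(a)=+6.743e-11  f'(a)=-7.002e-01  a ← 35.446195 − (+6.743e-11/-7.002e-01) = 35.446195
iter 5: u=0.984591  f(a)=-1.421e-14  f'(a)=-7.002e-01  a ← 35.446195 − (-1.421e-14/-7.002e-01) = 35.446195
converged: |Δa| < 1e-12 after 5 iterations
sag = a·(cosh(S/(2a)) − 1) = 35.446195·(cosh(0.984591) − 1) = 18.614721
T_max/T_min = cosh(S/(2a)) = 1.525154

a=35.446 sag=18.615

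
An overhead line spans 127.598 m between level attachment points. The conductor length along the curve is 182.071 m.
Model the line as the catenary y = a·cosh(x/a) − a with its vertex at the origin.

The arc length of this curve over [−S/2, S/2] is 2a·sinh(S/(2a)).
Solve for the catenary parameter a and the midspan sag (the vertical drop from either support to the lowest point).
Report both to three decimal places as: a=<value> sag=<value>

seed: a₀ = √(S³/(24(L−S))) = √(127.598³/(24·54.473)) = 39.862959
iter 1: u=1.600458  f(a)=+7.418e+00  f'(a)=-3.500e+00  a ← 39.862959 − (+7.418e+00/-3.500e+00) = 41.982106
iter 2: u=1.519671  f(a)=+6.325e-01  f'(a)=-2.927e+00  a ← 41.982106 − (+6.325e-01/-2.927e+00) = 42.198248
iter 3: u=1.511887  f(a)=+5.547e-03  f'(a)=-2.875e+00  a ← 42.198248 − (+5.547e-03/-2.875e+00) = 42.200177
iter 4: u=1.511818  f(a)=+4.349e-07  f'(a)=-2.875e+00  a ← 42.200177 − (+4.349e-07/-2.875e+00) = 42.200177
iter 5: u=1.511818  f(a)=-2.842e-14  f'(a)=-2.875e+00  a ← 42.200177 − (-2.842e-14/-2.875e+00) = 42.200177
converged: |Δa| < 1e-12 after 5 iterations
sag = a·(cosh(S/(2a)) − 1) = 42.200177·(cosh(1.511818) − 1) = 58.140827
T_max/T_min = cosh(S/(2a)) = 2.377739

a=42.200 sag=58.141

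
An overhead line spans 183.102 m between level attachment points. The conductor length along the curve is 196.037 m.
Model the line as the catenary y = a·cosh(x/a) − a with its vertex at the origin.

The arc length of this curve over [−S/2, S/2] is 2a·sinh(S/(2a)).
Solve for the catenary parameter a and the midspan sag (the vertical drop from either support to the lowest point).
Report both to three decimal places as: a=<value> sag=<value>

a=142.088 sag=30.529

seed: a₀ = √(S³/(24(L−S))) = √(183.102³/(24·12.935)) = 140.621198
iter 1: u=0.651047  f(a)=+2.769e-01  f'(a)=-1.919e-01  a ← 140.621198 − (+2.769e-01/-1.919e-01) = 142.064323
iter 2: u=0.644433  f(a)=+4.321e-03  f'(a)=-1.859e-01  a ← 142.064323 − (+4.321e-03/-1.859e-01) = 142.087560
iter 3: u=0.644328  f(a)=+1.089e-06  f'(a)=-1.858e-01  a ← 142.087560 − (+1.089e-06/-1.858e-01) = 142.087566
iter 4: u=0.644328  f(a)=+8.527e-14  f'(a)=-1.858e-01  a ← 142.087566 − (+8.527e-14/-1.858e-01) = 142.087566
converged: |Δa| < 1e-12 after 4 iterations
sag = a·(cosh(S/(2a)) − 1) = 142.087566·(cosh(0.644328) − 1) = 30.529069
T_max/T_min = cosh(S/(2a)) = 1.214861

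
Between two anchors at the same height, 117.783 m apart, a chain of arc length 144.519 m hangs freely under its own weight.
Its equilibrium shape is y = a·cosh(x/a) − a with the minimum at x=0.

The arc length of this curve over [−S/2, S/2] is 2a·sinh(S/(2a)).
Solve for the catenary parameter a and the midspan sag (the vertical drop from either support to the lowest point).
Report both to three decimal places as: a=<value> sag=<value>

a=52.098 sag=36.984

seed: a₀ = √(S³/(24(L−S))) = √(117.783³/(24·26.736)) = 50.462653
iter 1: u=1.167031  f(a)=+1.881e+00  f'(a)=-1.211e+00  a ← 50.462653 − (+1.881e+00/-1.211e+00) = 52.015588
iter 2: u=1.132189  f(a)=+9.031e-02  f'(a)=-1.097e+00  a ← 52.015588 − (+9.031e-02/-1.097e+00) = 52.097888
iter 3: u=1.130401  f(a)=+2.315e-04  f'(a)=-1.092e+00  a ← 52.097888 − (+2.315e-04/-1.092e+00) = 52.098100
iter 4: u=1.130396  f(a)=+1.529e-09  f'(a)=-1.092e+00  a ← 52.098100 − (+1.529e-09/-1.092e+00) = 52.098100
iter 5: u=1.130396  f(a)=+0.000e+00  f'(a)=-1.092e+00  a ← 52.098100 − (+0.000e+00/-1.092e+00) = 52.098100
converged: |Δa| < 1e-12 after 5 iterations
sag = a·(cosh(S/(2a)) − 1) = 52.098100·(cosh(1.130396) − 1) = 36.984151
T_max/T_min = cosh(S/(2a)) = 1.709894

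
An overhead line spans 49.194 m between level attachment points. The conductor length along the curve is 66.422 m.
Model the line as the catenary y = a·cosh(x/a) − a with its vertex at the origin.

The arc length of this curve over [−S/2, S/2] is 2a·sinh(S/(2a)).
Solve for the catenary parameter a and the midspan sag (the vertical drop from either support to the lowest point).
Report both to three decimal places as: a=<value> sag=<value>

seed: a₀ = √(S³/(24(L−S))) = √(49.194³/(24·17.228)) = 16.968566
iter 1: u=1.449563  f(a)=+1.903e+00  f'(a)=-2.491e+00  a ← 16.968566 − (+1.903e+00/-2.491e+00) = 17.732756
iter 2: u=1.387094  f(a)=+1.361e-01  f'(a)=-2.146e+00  a ← 17.732756 − (+1.361e-01/-2.146e+00) = 17.796190
iter 3: u=1.382150  f(a)=+8.149e-04  f'(a)=-2.120e+00  a ← 17.796190 − (+8.149e-04/-2.120e+00) = 17.796574
iter 4: u=1.382120  f(a)=+2.959e-08  f'(a)=-2.120e+00  a ← 17.796574 − (+2.959e-08/-2.120e+00) = 17.796574
iter 5: u=1.382120  f(a)=+0.000e+00  f'(a)=-2.120e+00  a ← 17.796574 − (+0.000e+00/-2.120e+00) = 17.796574
converged: |Δa| < 1e-12 after 5 iterations
sag = a·(cosh(S/(2a)) − 1) = 17.796574·(cosh(1.382120) − 1) = 19.882181
T_max/T_min = cosh(S/(2a)) = 2.117191

a=17.797 sag=19.882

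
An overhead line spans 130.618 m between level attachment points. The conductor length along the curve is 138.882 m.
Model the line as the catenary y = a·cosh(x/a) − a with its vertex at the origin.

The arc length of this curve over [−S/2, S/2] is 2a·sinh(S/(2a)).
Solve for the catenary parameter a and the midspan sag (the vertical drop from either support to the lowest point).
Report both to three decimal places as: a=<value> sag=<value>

a=106.991 sag=20.559

seed: a₀ = √(S³/(24(L−S))) = √(130.618³/(24·8.264)) = 105.999488
iter 1: u=0.616126  f(a)=+1.583e-01  f'(a)=-1.619e-01  a ← 105.999488 − (+1.583e-01/-1.619e-01) = 106.976979
iter 2: u=0.610496  f(a)=+2.216e-03  f'(a)=-1.574e-01  a ← 106.976979 − (+2.216e-03/-1.574e-01) = 106.991057
iter 3: u=0.610416  f(a)=+4.481e-07  f'(a)=-1.574e-01  a ← 106.991057 − (+4.481e-07/-1.574e-01) = 106.991060
iter 4: u=0.610415  f(a)=+2.842e-14  f'(a)=-1.574e-01  a ← 106.991060 − (+2.842e-14/-1.574e-01) = 106.991060
converged: |Δa| < 1e-12 after 4 iterations
sag = a·(cosh(S/(2a)) − 1) = 106.991060·(cosh(0.610415) − 1) = 20.559477
T_max/T_min = cosh(S/(2a)) = 1.192161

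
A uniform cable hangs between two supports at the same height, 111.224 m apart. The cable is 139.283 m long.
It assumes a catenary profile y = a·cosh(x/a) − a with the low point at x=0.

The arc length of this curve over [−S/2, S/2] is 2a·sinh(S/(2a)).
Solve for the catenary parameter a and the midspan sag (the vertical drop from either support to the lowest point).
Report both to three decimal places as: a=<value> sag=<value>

seed: a₀ = √(S³/(24(L−S))) = √(111.224³/(24·28.059)) = 45.201833
iter 1: u=1.230304  f(a)=+2.202e+00  f'(a)=-1.440e+00  a ← 45.201833 − (+2.202e+00/-1.440e+00) = 46.730959
iter 2: u=1.190046  f(a)=+1.167e-01  f'(a)=-1.291e+00  a ← 46.730959 − (+1.167e-01/-1.291e+00) = 46.821325
iter 3: u=1.187749  f(a)=+3.681e-04  f'(a)=-1.283e+00  a ← 46.821325 − (+3.681e-04/-1.283e+00) = 46.821612
iter 4: u=1.187742  f(a)=+3.689e-09  f'(a)=-1.283e+00  a ← 46.821612 − (+3.689e-09/-1.283e+00) = 46.821612
iter 5: u=1.187742  f(a)=+0.000e+00  f'(a)=-1.283e+00  a ← 46.821612 − (+0.000e+00/-1.283e+00) = 46.821612
converged: |Δa| < 1e-12 after 5 iterations
sag = a·(cosh(S/(2a)) − 1) = 46.821612·(cosh(1.187742) − 1) = 37.096216
T_max/T_min = cosh(S/(2a)) = 1.792288

a=46.822 sag=37.096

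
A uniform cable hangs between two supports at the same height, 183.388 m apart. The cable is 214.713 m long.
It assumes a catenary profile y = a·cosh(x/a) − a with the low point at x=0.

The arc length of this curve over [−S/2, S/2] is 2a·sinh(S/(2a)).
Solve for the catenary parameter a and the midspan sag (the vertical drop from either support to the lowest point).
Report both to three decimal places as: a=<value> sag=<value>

seed: a₀ = √(S³/(24(L−S))) = √(183.388³/(24·31.325)) = 90.574347
iter 1: u=1.012362  f(a)=+1.645e+00  f'(a)=-7.652e-01  a ← 90.574347 − (+1.645e+00/-7.652e-01) = 92.723950
iter 2: u=0.988892  f(a)=+6.038e-02  f'(a)=-7.100e-01  a ← 92.723950 − (+6.038e-02/-7.100e-01) = 92.808996
iter 3: u=0.987986  f(a)=+8.823e-05  f'(a)=-7.079e-01  a ← 92.808996 − (+8.823e-05/-7.079e-01) = 92.809120
iter 4: u=0.987985  f(a)=+1.889e-10  f'(a)=-7.079e-01  a ← 92.809120 − (+1.889e-10/-7.079e-01) = 92.809120
iter 5: u=0.987985  f(a)=+0.000e+00  f'(a)=-7.079e-01  a ← 92.809120 − (+0.000e+00/-7.079e-01) = 92.809120
converged: |Δa| < 1e-12 after 5 iterations
sag = a·(cosh(S/(2a)) − 1) = 92.809120·(cosh(0.987985) − 1) = 49.102651
T_max/T_min = cosh(S/(2a)) = 1.529071

a=92.809 sag=49.103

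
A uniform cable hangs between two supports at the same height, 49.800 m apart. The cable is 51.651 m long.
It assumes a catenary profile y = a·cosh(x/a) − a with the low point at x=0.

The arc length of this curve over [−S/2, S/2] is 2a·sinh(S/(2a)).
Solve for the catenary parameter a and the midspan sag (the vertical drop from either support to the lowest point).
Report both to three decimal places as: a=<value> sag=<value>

a=53.019 sag=5.955

seed: a₀ = √(S³/(24(L−S))) = √(49.800³/(24·1.851)) = 52.727258
iter 1: u=0.472242  f(a)=+2.075e-02  f'(a)=-7.179e-02  a ← 52.727258 − (+2.075e-02/-7.179e-02) = 53.016296
iter 2: u=0.469667  f(a)=+1.719e-04  f'(a)=-7.060e-02  a ← 53.016296 − (+1.719e-04/-7.060e-02) = 53.018730
iter 3: u=0.469645  f(a)=+1.201e-08  f'(a)=-7.059e-02  a ← 53.018730 − (+1.201e-08/-7.059e-02) = 53.018731
iter 4: u=0.469645  f(a)=+0.000e+00  f'(a)=-7.059e-02  a ← 53.018731 − (+0.000e+00/-7.059e-02) = 53.018731
converged: |Δa| < 1e-12 after 4 iterations
sag = a·(cosh(S/(2a)) − 1) = 53.018731·(cosh(0.469645) − 1) = 5.955351
T_max/T_min = cosh(S/(2a)) = 1.112325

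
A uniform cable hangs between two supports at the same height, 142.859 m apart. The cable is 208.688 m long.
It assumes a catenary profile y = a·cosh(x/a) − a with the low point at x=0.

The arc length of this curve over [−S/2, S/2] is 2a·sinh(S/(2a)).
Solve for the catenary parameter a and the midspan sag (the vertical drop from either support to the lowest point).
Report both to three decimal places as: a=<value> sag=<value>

a=45.660 sag=68.237

seed: a₀ = √(S³/(24(L−S))) = √(142.859³/(24·65.829)) = 42.958307
iter 1: u=1.662763  f(a)=+9.723e+00  f'(a)=-4.000e+00  a ← 42.958307 − (+9.723e+00/-4.000e+00) = 45.388867
iter 2: u=1.573723  f(a)=+8.862e-01  f'(a)=-3.301e+00  a ← 45.388867 − (+8.862e-01/-3.301e+00) = 45.657298
iter 3: u=1.564471  f(a)=+8.993e-03  f'(a)=-3.235e+00  a ← 45.657298 − (+8.993e-03/-3.235e+00) = 45.660078
iter 4: u=1.564375  f(a)=+9.469e-07  f'(a)=-3.234e+00  a ← 45.660078 − (+9.469e-07/-3.234e+00) = 45.660078
iter 5: u=1.564375  f(a)=-2.842e-14  f'(a)=-3.234e+00  a ← 45.660078 − (-2.842e-14/-3.234e+00) = 45.660078
converged: |Δa| < 1e-12 after 5 iterations
sag = a·(cosh(S/(2a)) − 1) = 45.660078·(cosh(1.564375) − 1) = 68.236862
T_max/T_min = cosh(S/(2a)) = 2.494453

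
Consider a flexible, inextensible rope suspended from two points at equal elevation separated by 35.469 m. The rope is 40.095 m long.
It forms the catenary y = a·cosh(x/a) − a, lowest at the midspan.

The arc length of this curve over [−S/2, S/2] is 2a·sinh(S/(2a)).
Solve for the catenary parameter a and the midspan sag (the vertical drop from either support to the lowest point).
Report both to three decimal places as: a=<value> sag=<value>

a=20.429 sag=8.194

seed: a₀ = √(S³/(24(L−S))) = √(35.469³/(24·4.626)) = 20.047720
iter 1: u=0.884614  f(a)=+1.844e-01  f'(a)=-4.986e-01  a ← 20.047720 − (+1.844e-01/-4.986e-01) = 20.417551
iter 2: u=0.868591  f(a)=+5.227e-03  f'(a)=-4.707e-01  a ← 20.417551 − (+5.227e-03/-4.707e-01) = 20.428654
iter 3: u=0.868119  f(a)=+4.470e-06  f'(a)=-4.699e-01  a ← 20.428654 − (+4.470e-06/-4.699e-01) = 20.428663
iter 4: u=0.868118  f(a)=+3.276e-12  f'(a)=-4.699e-01  a ← 20.428663 − (+3.276e-12/-4.699e-01) = 20.428663
converged: |Δa| < 1e-12 after 4 iterations
sag = a·(cosh(S/(2a)) − 1) = 20.428663·(cosh(0.868118) − 1) = 8.193575
T_max/T_min = cosh(S/(2a)) = 1.401082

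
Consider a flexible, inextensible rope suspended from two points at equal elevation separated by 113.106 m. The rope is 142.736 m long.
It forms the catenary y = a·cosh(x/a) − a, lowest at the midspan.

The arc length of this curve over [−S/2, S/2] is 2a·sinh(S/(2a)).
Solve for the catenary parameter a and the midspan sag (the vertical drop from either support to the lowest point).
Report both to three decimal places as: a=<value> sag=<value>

seed: a₀ = √(S³/(24(L−S))) = √(113.106³/(24·29.630)) = 45.108358
iter 1: u=1.253714  f(a)=+2.418e+00  f'(a)=-1.532e+00  a ← 45.108358 − (+2.418e+00/-1.532e+00) = 46.686333
iter 2: u=1.211340  f(a)=+1.327e-01  f'(a)=-1.368e+00  a ← 46.686333 − (+1.327e-01/-1.368e+00) = 46.783290
iter 3: u=1.208829  f(a)=+4.507e-04  f'(a)=-1.359e+00  a ← 46.783290 − (+4.507e-04/-1.359e+00) = 46.783622
iter 4: u=1.208820  f(a)=+5.241e-09  f'(a)=-1.359e+00  a ← 46.783622 − (+5.241e-09/-1.359e+00) = 46.783622
iter 5: u=1.208820  f(a)=+0.000e+00  f'(a)=-1.359e+00  a ← 46.783622 − (+0.000e+00/-1.359e+00) = 46.783622
converged: |Δa| < 1e-12 after 5 iterations
sag = a·(cosh(S/(2a)) − 1) = 46.783622·(cosh(1.208820) − 1) = 38.551592
T_max/T_min = cosh(S/(2a)) = 1.824040

a=46.784 sag=38.552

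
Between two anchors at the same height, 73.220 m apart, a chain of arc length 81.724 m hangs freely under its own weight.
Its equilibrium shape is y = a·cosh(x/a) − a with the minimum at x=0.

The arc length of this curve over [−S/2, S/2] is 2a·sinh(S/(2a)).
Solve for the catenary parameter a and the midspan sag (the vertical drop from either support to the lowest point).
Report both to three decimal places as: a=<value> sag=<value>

seed: a₀ = √(S³/(24(L−S))) = √(73.220³/(24·8.504)) = 43.855831
iter 1: u=0.834781  f(a)=+3.013e-01  f'(a)=-4.155e-01  a ← 43.855831 − (+3.013e-01/-4.155e-01) = 44.580865
iter 2: u=0.821204  f(a)=+7.634e-03  f'(a)=-3.947e-01  a ← 44.580865 − (+7.634e-03/-3.947e-01) = 44.600205
iter 3: u=0.820848  f(a)=+5.183e-06  f'(a)=-3.942e-01  a ← 44.600205 − (+5.183e-06/-3.942e-01) = 44.600218
iter 4: u=0.820848  f(a)=+2.402e-12  f'(a)=-3.942e-01  a ← 44.600218 − (+2.402e-12/-3.942e-01) = 44.600218
converged: |Δa| < 1e-12 after 4 iterations
sag = a·(cosh(S/(2a)) − 1) = 44.600218·(cosh(0.820848) − 1) = 15.888479
T_max/T_min = cosh(S/(2a)) = 1.356242

a=44.600 sag=15.888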